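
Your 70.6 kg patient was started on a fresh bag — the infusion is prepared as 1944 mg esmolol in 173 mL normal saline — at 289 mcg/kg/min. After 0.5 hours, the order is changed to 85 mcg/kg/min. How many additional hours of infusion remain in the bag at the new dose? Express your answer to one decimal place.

Initial rate:
Dose = 289 mcg/kg/min × 70.6 kg = 20403.4 mcg/min
20403.4 mcg/min × 60 min/hr = 1224204 mcg/hr
Concentration = 1944 mg ÷ 173 mL = 11.23699 mg/mL = 11236.99 mcg/mL
Rate = 1224204 mcg/hr ÷ 11236.99 mcg/mL = 108.9441 mL/hr
Volume infused so far = 108.9441 mL/hr × 0.5 hr = 54.47204 mL
Volume remaining = 173 − 54.47204 = 118.528 mL
New rate:
Dose = 85 mcg/kg/min × 70.6 kg = 6001 mcg/min
6001 mcg/min × 60 min/hr = 360060 mcg/hr
Rate = 360060 mcg/hr ÷ 11236.99 mcg/mL = 32.04238 mL/hr
Time remaining = 118.528 mL ÷ 32.04238 mL/hr = 3.6991 hr

3.7 hours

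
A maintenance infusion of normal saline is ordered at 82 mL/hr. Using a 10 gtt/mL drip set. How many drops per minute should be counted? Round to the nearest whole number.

82 mL/hr ÷ 60 min/hr = 1.366667 mL/min
1.366667 mL/min × 10 gtt/mL = 13.66667 gtt/min

14 gtt/min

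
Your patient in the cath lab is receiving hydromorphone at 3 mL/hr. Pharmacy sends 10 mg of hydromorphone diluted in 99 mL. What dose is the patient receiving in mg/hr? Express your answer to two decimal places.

Concentration = 10 mg ÷ 99 mL = 0.1010101 mg/mL
Drug rate = 3 mL/hr × 0.1010101 mg/mL = 0.3030303 mg/hr

0.30 mg/hr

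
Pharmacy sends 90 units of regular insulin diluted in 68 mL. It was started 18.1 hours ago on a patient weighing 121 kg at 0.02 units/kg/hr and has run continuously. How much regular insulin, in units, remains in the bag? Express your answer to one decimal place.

46.2 units

Dose = 0.02 units/kg/hr × 121 kg = 2.42 units/hr
Concentration = 90 units ÷ 68 mL = 1.323529 units/mL
Rate = 2.42 units/hr ÷ 1.323529 units/mL = 1.828444 mL/hr
Volume infused = 1.828444 mL/hr × 18.1 hr = 33.09484 mL
Volume remaining = 68 − 33.09484 = 34.90516 mL
Drug remaining = 34.90516 mL × 1.323529 units/mL = 46.198 units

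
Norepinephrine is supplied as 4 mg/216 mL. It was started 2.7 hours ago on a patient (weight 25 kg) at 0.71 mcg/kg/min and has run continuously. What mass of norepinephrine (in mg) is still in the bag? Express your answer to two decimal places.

Dose = 0.71 mcg/kg/min × 25 kg = 17.75 mcg/min
17.75 mcg/min × 60 min/hr = 1065 mcg/hr
Concentration = 4 mg ÷ 216 mL = 0.01851852 mg/mL = 18.51852 mcg/mL
Rate = 1065 mcg/hr ÷ 18.51852 mcg/mL = 57.51 mL/hr
Volume infused = 57.51 mL/hr × 2.7 hr = 155.277 mL
Volume remaining = 216 − 155.277 = 60.723 mL
Drug remaining = 60.723 mL × 18.51852 mcg/mL = 1124.5 mcg = 1.1245 mg

1.12 mg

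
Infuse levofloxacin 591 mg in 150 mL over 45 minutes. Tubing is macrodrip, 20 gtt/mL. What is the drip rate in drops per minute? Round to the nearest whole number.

150 mL ÷ (45 min) = 3.333333 mL/min
3.333333 mL/min × 20 gtt/mL = 66.66667 gtt/min

67 gtt/min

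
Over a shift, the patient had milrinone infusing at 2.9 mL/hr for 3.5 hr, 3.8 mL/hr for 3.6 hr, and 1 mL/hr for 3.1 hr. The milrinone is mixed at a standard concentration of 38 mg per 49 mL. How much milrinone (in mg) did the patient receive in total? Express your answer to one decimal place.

Concentration = 38 mg ÷ 49 mL = 0.7755102 mg/mL
Stage 1: 2.9 mL/hr × 3.5 hr = 10.15 mL → 10.15 mL × 0.7755102 mg/mL = 7.871429 mg
Stage 2: 3.8 mL/hr × 3.6 hr = 13.68 mL → 13.68 mL × 0.7755102 mg/mL = 10.60898 mg
Stage 3: 1 mL/hr × 3.1 hr = 3.1 mL → 3.1 mL × 0.7755102 mg/mL = 2.404082 mg
Total = 7.871429 + 10.60898 + 2.404082 = 20.88449 mg

20.9 mg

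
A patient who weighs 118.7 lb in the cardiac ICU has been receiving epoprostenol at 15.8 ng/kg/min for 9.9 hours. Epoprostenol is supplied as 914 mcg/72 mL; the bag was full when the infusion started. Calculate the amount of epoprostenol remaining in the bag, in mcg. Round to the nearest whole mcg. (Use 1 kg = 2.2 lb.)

408 mcg

Weight = 118.7 lb ÷ 2.2 lb/kg = 53.95455 kg
Dose = 15.8 ng/kg/min × 53.95455 kg = 852.4818 ng/min
852.4818 ng/min × 60 min/hr = 51148.91 ng/hr
Concentration = 914 mcg ÷ 72 mL = 12.69444 mcg/mL = 12694.44 ng/mL
Rate = 51148.91 ng/hr ÷ 12694.44 ng/mL = 4.029236 mL/hr
Volume infused = 4.029236 mL/hr × 9.9 hr = 39.88943 mL
Volume remaining = 72 − 39.88943 = 32.11057 mL
Drug remaining = 32.11057 mL × 12694.44 ng/mL = 407625.8 ng = 407.6258 mcg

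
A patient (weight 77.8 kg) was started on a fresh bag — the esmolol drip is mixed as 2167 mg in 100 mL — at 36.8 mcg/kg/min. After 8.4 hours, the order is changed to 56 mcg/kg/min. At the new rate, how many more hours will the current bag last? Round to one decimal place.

Initial rate:
Dose = 36.8 mcg/kg/min × 77.8 kg = 2863.04 mcg/min
2863.04 mcg/min × 60 min/hr = 171782.4 mcg/hr
Concentration = 2167 mg ÷ 100 mL = 21.67 mg/mL = 21670 mcg/mL
Rate = 171782.4 mcg/hr ÷ 21670 mcg/mL = 7.927199 mL/hr
Volume infused so far = 7.927199 mL/hr × 8.4 hr = 66.58847 mL
Volume remaining = 100 − 66.58847 = 33.41153 mL
New rate:
Dose = 56 mcg/kg/min × 77.8 kg = 4356.8 mcg/min
4356.8 mcg/min × 60 min/hr = 261408 mcg/hr
Rate = 261408 mcg/hr ÷ 21670 mcg/mL = 12.06313 mL/hr
Time remaining = 33.41153 mL ÷ 12.06313 mL/hr = 2.769723 hr

2.8 hours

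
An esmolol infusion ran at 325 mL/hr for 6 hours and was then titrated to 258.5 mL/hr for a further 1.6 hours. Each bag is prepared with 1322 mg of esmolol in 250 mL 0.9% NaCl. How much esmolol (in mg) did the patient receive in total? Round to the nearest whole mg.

Concentration = 1322 mg ÷ 250 mL = 5.288 mg/mL
Stage 1: 325 mL/hr × 6 hr = 1950 mL → 1950 mL × 5.288 mg/mL = 10311.6 mg
Stage 2: 258.5 mL/hr × 1.6 hr = 413.6 mL → 413.6 mL × 5.288 mg/mL = 2187.117 mg
Total = 10311.6 + 2187.117 = 12498.72 mg

12499 mg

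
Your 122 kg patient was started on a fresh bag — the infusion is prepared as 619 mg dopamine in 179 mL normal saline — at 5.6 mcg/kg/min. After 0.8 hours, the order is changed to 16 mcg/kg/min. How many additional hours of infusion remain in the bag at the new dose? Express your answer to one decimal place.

Initial rate:
Dose = 5.6 mcg/kg/min × 122 kg = 683.2 mcg/min
683.2 mcg/min × 60 min/hr = 40992 mcg/hr
Concentration = 619 mg ÷ 179 mL = 3.458101 mg/mL = 3458.101 mcg/mL
Rate = 40992 mcg/hr ÷ 3458.101 mcg/mL = 11.85391 mL/hr
Volume infused so far = 11.85391 mL/hr × 0.8 hr = 9.483125 mL
Volume remaining = 179 − 9.483125 = 169.5169 mL
New rate:
Dose = 16 mcg/kg/min × 122 kg = 1952 mcg/min
1952 mcg/min × 60 min/hr = 117120 mcg/hr
Rate = 117120 mcg/hr ÷ 3458.101 mcg/mL = 33.8683 mL/hr
Time remaining = 169.5169 mL ÷ 33.8683 mL/hr = 5.005178 hr

5.0 hours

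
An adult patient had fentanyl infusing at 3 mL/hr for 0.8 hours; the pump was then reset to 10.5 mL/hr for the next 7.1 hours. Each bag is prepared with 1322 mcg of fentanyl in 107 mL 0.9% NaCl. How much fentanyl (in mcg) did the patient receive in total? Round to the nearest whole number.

951 mcg

Concentration = 1322 mcg ÷ 107 mL = 12.35514 mcg/mL
Stage 1: 3 mL/hr × 0.8 hr = 2.4 mL → 2.4 mL × 12.35514 mcg/mL = 29.65234 mcg
Stage 2: 10.5 mL/hr × 7.1 hr = 74.55 mL → 74.55 mL × 12.35514 mcg/mL = 921.0757 mcg
Total = 29.65234 + 921.0757 = 950.728 mcg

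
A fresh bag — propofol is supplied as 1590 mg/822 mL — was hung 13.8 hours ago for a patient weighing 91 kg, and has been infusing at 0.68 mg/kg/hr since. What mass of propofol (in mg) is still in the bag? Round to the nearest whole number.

Dose = 0.68 mg/kg/hr × 91 kg = 61.88 mg/hr
Concentration = 1590 mg ÷ 822 mL = 1.934307 mg/mL
Rate = 61.88 mg/hr ÷ 1.934307 mg/mL = 31.99079 mL/hr
Volume infused = 31.99079 mL/hr × 13.8 hr = 441.4729 mL
Volume remaining = 822 − 441.4729 = 380.5271 mL
Drug remaining = 380.5271 mL × 1.934307 mg/mL = 736.056 mg

736 mg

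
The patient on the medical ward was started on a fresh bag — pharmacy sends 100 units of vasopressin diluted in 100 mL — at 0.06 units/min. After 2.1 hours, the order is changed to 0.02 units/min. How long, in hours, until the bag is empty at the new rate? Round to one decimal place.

Initial rate:
0.06 units/min × 60 min/hr = 3.6 units/hr
Concentration = 100 units ÷ 100 mL = 1 units/mL
Rate = 3.6 units/hr ÷ 1 units/mL = 3.6 mL/hr
Volume infused so far = 3.6 mL/hr × 2.1 hr = 7.56 mL
Volume remaining = 100 − 7.56 = 92.44 mL
New rate:
0.02 units/min × 60 min/hr = 1.2 units/hr
Rate = 1.2 units/hr ÷ 1 units/mL = 1.2 mL/hr
Time remaining = 92.44 mL ÷ 1.2 mL/hr = 77.03333 hr

77.0 hours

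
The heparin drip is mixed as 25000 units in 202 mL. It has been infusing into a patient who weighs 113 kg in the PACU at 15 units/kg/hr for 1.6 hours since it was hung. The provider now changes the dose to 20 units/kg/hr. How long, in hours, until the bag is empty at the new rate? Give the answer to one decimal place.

9.9 hours

Initial rate:
Dose = 15 units/kg/hr × 113 kg = 1695 units/hr
Concentration = 25000 units ÷ 202 mL = 123.7624 units/mL
Rate = 1695 units/hr ÷ 123.7624 units/mL = 13.6956 mL/hr
Volume infused so far = 13.6956 mL/hr × 1.6 hr = 21.91296 mL
Volume remaining = 202 − 21.91296 = 180.087 mL
New rate:
Dose = 20 units/kg/hr × 113 kg = 2260 units/hr
Rate = 2260 units/hr ÷ 123.7624 units/mL = 18.2608 mL/hr
Time remaining = 180.087 mL ÷ 18.2608 mL/hr = 9.861947 hr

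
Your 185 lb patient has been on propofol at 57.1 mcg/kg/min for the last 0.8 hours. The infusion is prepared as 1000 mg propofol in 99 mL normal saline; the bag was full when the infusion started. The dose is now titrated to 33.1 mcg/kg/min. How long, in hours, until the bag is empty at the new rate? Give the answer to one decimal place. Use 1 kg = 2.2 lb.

Initial rate:
Weight = 185 lb ÷ 2.2 lb/kg = 84.09091 kg
Dose = 57.1 mcg/kg/min × 84.09091 kg = 4801.591 mcg/min
4801.591 mcg/min × 60 min/hr = 288095.5 mcg/hr
Concentration = 1000 mg ÷ 99 mL = 10.10101 mg/mL = 10101.01 mcg/mL
Rate = 288095.5 mcg/hr ÷ 10101.01 mcg/mL = 28.52145 mL/hr
Volume infused so far = 28.52145 mL/hr × 0.8 hr = 22.81716 mL
Volume remaining = 99 − 22.81716 = 76.18284 mL
New rate:
Dose = 33.1 mcg/kg/min × 84.09091 kg = 2783.409 mcg/min
2783.409 mcg/min × 60 min/hr = 167004.5 mcg/hr
Rate = 167004.5 mcg/hr ÷ 10101.01 mcg/mL = 16.53345 mL/hr
Time remaining = 76.18284 mL ÷ 16.53345 mL/hr = 4.607801 hr

4.6 hours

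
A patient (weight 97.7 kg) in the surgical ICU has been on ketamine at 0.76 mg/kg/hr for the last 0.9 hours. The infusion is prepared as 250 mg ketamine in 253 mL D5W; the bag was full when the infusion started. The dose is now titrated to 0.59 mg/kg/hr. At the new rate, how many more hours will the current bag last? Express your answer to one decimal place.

3.2 hours

Initial rate:
Dose = 0.76 mg/kg/hr × 97.7 kg = 74.252 mg/hr
Concentration = 250 mg ÷ 253 mL = 0.9881423 mg/mL
Rate = 74.252 mg/hr ÷ 0.9881423 mg/mL = 75.14302 mL/hr
Volume infused so far = 75.14302 mL/hr × 0.9 hr = 67.62872 mL
Volume remaining = 253 − 67.62872 = 185.3713 mL
New rate:
Dose = 0.59 mg/kg/hr × 97.7 kg = 57.643 mg/hr
Rate = 57.643 mg/hr ÷ 0.9881423 mg/mL = 58.33472 mL/hr
Time remaining = 185.3713 mL ÷ 58.33472 mL/hr = 3.177718 hr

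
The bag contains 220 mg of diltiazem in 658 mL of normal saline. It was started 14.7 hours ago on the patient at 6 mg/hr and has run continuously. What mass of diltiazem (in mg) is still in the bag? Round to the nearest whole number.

132 mg

Concentration = 220 mg ÷ 658 mL = 0.3343465 mg/mL
Rate = 6 mg/hr ÷ 0.3343465 mg/mL = 17.94545 mL/hr
Volume infused = 17.94545 mL/hr × 14.7 hr = 263.7982 mL
Volume remaining = 658 − 263.7982 = 394.2018 mL
Drug remaining = 394.2018 mL × 0.3343465 mg/mL = 131.8 mg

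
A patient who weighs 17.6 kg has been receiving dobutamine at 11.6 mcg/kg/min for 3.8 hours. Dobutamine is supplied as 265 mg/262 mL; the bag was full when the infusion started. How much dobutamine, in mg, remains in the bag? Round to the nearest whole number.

218 mg

Dose = 11.6 mcg/kg/min × 17.6 kg = 204.16 mcg/min
204.16 mcg/min × 60 min/hr = 12249.6 mcg/hr
Concentration = 265 mg ÷ 262 mL = 1.01145 mg/mL = 1011.45 mcg/mL
Rate = 12249.6 mcg/hr ÷ 1011.45 mcg/mL = 12.11093 mL/hr
Volume infused = 12.11093 mL/hr × 3.8 hr = 46.02152 mL
Volume remaining = 262 − 46.02152 = 215.9785 mL
Drug remaining = 215.9785 mL × 1011.45 mcg/mL = 218451.5 mcg = 218.4515 mg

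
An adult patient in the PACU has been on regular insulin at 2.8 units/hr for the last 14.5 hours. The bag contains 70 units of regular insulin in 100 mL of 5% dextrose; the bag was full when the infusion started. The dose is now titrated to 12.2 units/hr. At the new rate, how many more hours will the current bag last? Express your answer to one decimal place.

Initial rate:
Concentration = 70 units ÷ 100 mL = 0.7 units/mL
Rate = 2.8 units/hr ÷ 0.7 units/mL = 4 mL/hr
Volume infused so far = 4 mL/hr × 14.5 hr = 58 mL
Volume remaining = 100 − 58 = 42 mL
New rate:
Rate = 12.2 units/hr ÷ 0.7 units/mL = 17.42857 mL/hr
Time remaining = 42 mL ÷ 17.42857 mL/hr = 2.409836 hr

2.4 hours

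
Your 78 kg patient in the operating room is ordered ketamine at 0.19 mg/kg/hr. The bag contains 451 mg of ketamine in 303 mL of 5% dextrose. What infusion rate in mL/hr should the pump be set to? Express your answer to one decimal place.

10.0 mL/hr

Dose = 0.19 mg/kg/hr × 78 kg = 14.82 mg/hr
Concentration = 451 mg ÷ 303 mL = 1.488449 mg/mL
Rate = 14.82 mg/hr ÷ 1.488449 mg/mL = 9.956674 mL/hr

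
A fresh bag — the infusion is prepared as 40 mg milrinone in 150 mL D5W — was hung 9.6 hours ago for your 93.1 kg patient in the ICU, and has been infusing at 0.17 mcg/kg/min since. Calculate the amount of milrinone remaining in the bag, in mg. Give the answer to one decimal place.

30.9 mg

Dose = 0.17 mcg/kg/min × 93.1 kg = 15.827 mcg/min
15.827 mcg/min × 60 min/hr = 949.62 mcg/hr
Concentration = 40 mg ÷ 150 mL = 0.2666667 mg/mL = 266.6667 mcg/mL
Rate = 949.62 mcg/hr ÷ 266.6667 mcg/mL = 3.561075 mL/hr
Volume infused = 3.561075 mL/hr × 9.6 hr = 34.18632 mL
Volume remaining = 150 − 34.18632 = 115.8137 mL
Drug remaining = 115.8137 mL × 266.6667 mcg/mL = 30883.65 mcg = 30.88365 mg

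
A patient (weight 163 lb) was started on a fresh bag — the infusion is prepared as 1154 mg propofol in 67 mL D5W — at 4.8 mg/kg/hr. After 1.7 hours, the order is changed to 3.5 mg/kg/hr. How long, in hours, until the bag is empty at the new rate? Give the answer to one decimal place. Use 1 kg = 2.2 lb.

2.1 hours

Initial rate:
Weight = 163 lb ÷ 2.2 lb/kg = 74.09091 kg
Dose = 4.8 mg/kg/hr × 74.09091 kg = 355.6364 mg/hr
Concentration = 1154 mg ÷ 67 mL = 17.22388 mg/mL
Rate = 355.6364 mg/hr ÷ 17.22388 mg/mL = 20.64787 mL/hr
Volume infused so far = 20.64787 mL/hr × 1.7 hr = 35.10137 mL
Volume remaining = 67 − 35.10137 = 31.89863 mL
New rate:
Dose = 3.5 mg/kg/hr × 74.09091 kg = 259.3182 mg/hr
Rate = 259.3182 mg/hr ÷ 17.22388 mg/mL = 15.05573 mL/hr
Time remaining = 31.89863 mL ÷ 15.05573 mL/hr = 2.118703 hr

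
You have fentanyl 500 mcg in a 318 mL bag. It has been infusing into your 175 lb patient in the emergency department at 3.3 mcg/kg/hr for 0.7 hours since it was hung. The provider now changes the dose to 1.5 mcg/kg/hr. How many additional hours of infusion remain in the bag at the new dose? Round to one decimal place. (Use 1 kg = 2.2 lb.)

Initial rate:
Weight = 175 lb ÷ 2.2 lb/kg = 79.54545 kg
Dose = 3.3 mcg/kg/hr × 79.54545 kg = 262.5 mcg/hr
Concentration = 500 mcg ÷ 318 mL = 1.572327 mcg/mL
Rate = 262.5 mcg/hr ÷ 1.572327 mcg/mL = 166.95 mL/hr
Volume infused so far = 166.95 mL/hr × 0.7 hr = 116.865 mL
Volume remaining = 318 − 116.865 = 201.135 mL
New rate:
Dose = 1.5 mcg/kg/hr × 79.54545 kg = 119.3182 mcg/hr
Rate = 119.3182 mcg/hr ÷ 1.572327 mcg/mL = 75.88636 mL/hr
Time remaining = 201.135 mL ÷ 75.88636 mL/hr = 2.650476 hr

2.7 hours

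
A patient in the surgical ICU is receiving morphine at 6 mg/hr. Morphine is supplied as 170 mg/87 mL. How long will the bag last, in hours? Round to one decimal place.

28.3 hours

Concentration = 170 mg ÷ 87 mL = 1.954023 mg/mL
Rate = 6 mg/hr ÷ 1.954023 mg/mL = 3.070588 mL/hr
Duration = 87 mL ÷ 3.070588 mL/hr = 28.33333 hr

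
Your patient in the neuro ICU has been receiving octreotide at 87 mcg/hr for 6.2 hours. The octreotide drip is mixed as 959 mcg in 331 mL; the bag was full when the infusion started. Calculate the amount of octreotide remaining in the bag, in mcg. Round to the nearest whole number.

Concentration = 959 mcg ÷ 331 mL = 2.897281 mcg/mL
Rate = 87 mcg/hr ÷ 2.897281 mcg/mL = 30.02815 mL/hr
Volume infused = 30.02815 mL/hr × 6.2 hr = 186.1746 mL
Volume remaining = 331 − 186.1746 = 144.8254 mL
Drug remaining = 144.8254 mL × 2.897281 mcg/mL = 419.6 mcg

420 mcg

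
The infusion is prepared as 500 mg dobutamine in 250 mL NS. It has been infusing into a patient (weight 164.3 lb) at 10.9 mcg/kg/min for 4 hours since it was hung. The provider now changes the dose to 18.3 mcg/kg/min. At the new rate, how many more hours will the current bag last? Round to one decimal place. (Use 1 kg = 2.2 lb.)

Initial rate:
Weight = 164.3 lb ÷ 2.2 lb/kg = 74.68182 kg
Dose = 10.9 mcg/kg/min × 74.68182 kg = 814.0318 mcg/min
814.0318 mcg/min × 60 min/hr = 48841.91 mcg/hr
Concentration = 500 mg ÷ 250 mL = 2 mg/mL = 2000 mcg/mL
Rate = 48841.91 mcg/hr ÷ 2000 mcg/mL = 24.42095 mL/hr
Volume infused so far = 24.42095 mL/hr × 4 hr = 97.68382 mL
Volume remaining = 250 − 97.68382 = 152.3162 mL
New rate:
Dose = 18.3 mcg/kg/min × 74.68182 kg = 1366.677 mcg/min
1366.677 mcg/min × 60 min/hr = 82000.64 mcg/hr
Rate = 82000.64 mcg/hr ÷ 2000 mcg/mL = 41.00032 mL/hr
Time remaining = 152.3162 mL ÷ 41.00032 mL/hr = 3.715 hr

3.7 hours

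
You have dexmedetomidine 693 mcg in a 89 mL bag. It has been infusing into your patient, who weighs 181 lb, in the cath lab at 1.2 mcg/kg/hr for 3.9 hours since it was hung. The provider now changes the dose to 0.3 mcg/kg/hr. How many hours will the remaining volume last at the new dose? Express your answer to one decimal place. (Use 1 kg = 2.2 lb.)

Initial rate:
Weight = 181 lb ÷ 2.2 lb/kg = 82.27273 kg
Dose = 1.2 mcg/kg/hr × 82.27273 kg = 98.72727 mcg/hr
Concentration = 693 mcg ÷ 89 mL = 7.786517 mcg/mL
Rate = 98.72727 mcg/hr ÷ 7.786517 mcg/mL = 12.67926 mL/hr
Volume infused so far = 12.67926 mL/hr × 3.9 hr = 49.44911 mL
Volume remaining = 89 − 49.44911 = 39.55089 mL
New rate:
Dose = 0.3 mcg/kg/hr × 82.27273 kg = 24.68182 mcg/hr
Rate = 24.68182 mcg/hr ÷ 7.786517 mcg/mL = 3.169815 mL/hr
Time remaining = 39.55089 mL ÷ 3.169815 mL/hr = 12.47735 hr

12.5 hours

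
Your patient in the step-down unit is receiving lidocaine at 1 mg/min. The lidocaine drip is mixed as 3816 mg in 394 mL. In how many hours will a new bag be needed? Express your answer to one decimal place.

63.6 hours

1 mg/min × 60 min/hr = 60 mg/hr
Concentration = 3816 mg ÷ 394 mL = 9.685279 mg/mL
Rate = 60 mg/hr ÷ 9.685279 mg/mL = 6.194969 mL/hr
Duration = 394 mL ÷ 6.194969 mL/hr = 63.6 hr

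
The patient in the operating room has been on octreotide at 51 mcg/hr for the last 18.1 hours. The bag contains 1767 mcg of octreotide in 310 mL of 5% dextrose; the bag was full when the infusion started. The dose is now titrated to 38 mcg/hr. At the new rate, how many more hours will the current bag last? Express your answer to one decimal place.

22.2 hours

Initial rate:
Concentration = 1767 mcg ÷ 310 mL = 5.7 mcg/mL
Rate = 51 mcg/hr ÷ 5.7 mcg/mL = 8.947368 mL/hr
Volume infused so far = 8.947368 mL/hr × 18.1 hr = 161.9474 mL
Volume remaining = 310 − 161.9474 = 148.0526 mL
New rate:
Rate = 38 mcg/hr ÷ 5.7 mcg/mL = 6.666667 mL/hr
Time remaining = 148.0526 mL ÷ 6.666667 mL/hr = 22.20789 hr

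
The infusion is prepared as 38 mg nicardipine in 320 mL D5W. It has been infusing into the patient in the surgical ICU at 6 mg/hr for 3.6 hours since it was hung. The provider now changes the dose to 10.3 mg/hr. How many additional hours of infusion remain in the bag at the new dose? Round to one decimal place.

Initial rate:
Concentration = 38 mg ÷ 320 mL = 0.11875 mg/mL
Rate = 6 mg/hr ÷ 0.11875 mg/mL = 50.52632 mL/hr
Volume infused so far = 50.52632 mL/hr × 3.6 hr = 181.8947 mL
Volume remaining = 320 − 181.8947 = 138.1053 mL
New rate:
Rate = 10.3 mg/hr ÷ 0.11875 mg/mL = 86.73684 mL/hr
Time remaining = 138.1053 mL ÷ 86.73684 mL/hr = 1.592233 hr

1.6 hours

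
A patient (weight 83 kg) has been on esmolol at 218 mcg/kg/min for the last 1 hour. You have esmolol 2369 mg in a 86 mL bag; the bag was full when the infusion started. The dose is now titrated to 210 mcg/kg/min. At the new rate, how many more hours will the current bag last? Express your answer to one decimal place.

Initial rate:
Dose = 218 mcg/kg/min × 83 kg = 18094 mcg/min
18094 mcg/min × 60 min/hr = 1085640 mcg/hr
Concentration = 2369 mg ÷ 86 mL = 27.54651 mg/mL = 27546.51 mcg/mL
Rate = 1085640 mcg/hr ÷ 27546.51 mcg/mL = 39.41116 mL/hr
Volume infused so far = 39.41116 mL/hr × 1 hr = 39.41116 mL
Volume remaining = 86 − 39.41116 = 46.58884 mL
New rate:
Dose = 210 mcg/kg/min × 83 kg = 17430 mcg/min
17430 mcg/min × 60 min/hr = 1045800 mcg/hr
Rate = 1045800 mcg/hr ÷ 27546.51 mcg/mL = 37.96488 mL/hr
Time remaining = 46.58884 mL ÷ 37.96488 mL/hr = 1.227156 hr

1.2 hours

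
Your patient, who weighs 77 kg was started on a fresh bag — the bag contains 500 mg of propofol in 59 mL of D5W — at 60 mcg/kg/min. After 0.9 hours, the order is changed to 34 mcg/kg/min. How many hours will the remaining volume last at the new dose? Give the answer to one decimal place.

1.6 hours

Initial rate:
Dose = 60 mcg/kg/min × 77 kg = 4620 mcg/min
4620 mcg/min × 60 min/hr = 277200 mcg/hr
Concentration = 500 mg ÷ 59 mL = 8.474576 mg/mL = 8474.576 mcg/mL
Rate = 277200 mcg/hr ÷ 8474.576 mcg/mL = 32.7096 mL/hr
Volume infused so far = 32.7096 mL/hr × 0.9 hr = 29.43864 mL
Volume remaining = 59 − 29.43864 = 29.56136 mL
New rate:
Dose = 34 mcg/kg/min × 77 kg = 2618 mcg/min
2618 mcg/min × 60 min/hr = 157080 mcg/hr
Rate = 157080 mcg/hr ÷ 8474.576 mcg/mL = 18.53544 mL/hr
Time remaining = 29.56136 mL ÷ 18.53544 mL/hr = 1.594856 hr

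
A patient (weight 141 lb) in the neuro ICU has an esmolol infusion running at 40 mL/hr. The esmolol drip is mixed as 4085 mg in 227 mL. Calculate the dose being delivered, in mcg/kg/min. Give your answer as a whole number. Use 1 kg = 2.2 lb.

187 mcg/kg/min

Weight = 141 lb ÷ 2.2 lb/kg = 64.09091 kg
Concentration = 4085 mg ÷ 227 mL = 17.99559 mg/mL = 17995.59 mcg/mL
Drug rate = 40 mL/hr × 17995.59 mcg/mL = 719823.8 mcg/hr
719823.8 mcg/hr ÷ 60 min/hr = 11997.06 mcg/min
11997.06 mcg/min ÷ 64.09091 kg = 187.1882 mcg/kg/min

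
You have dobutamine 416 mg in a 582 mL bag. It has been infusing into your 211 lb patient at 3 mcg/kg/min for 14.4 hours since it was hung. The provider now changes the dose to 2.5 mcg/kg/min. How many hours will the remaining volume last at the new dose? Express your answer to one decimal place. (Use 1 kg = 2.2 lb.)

11.6 hours

Initial rate:
Weight = 211 lb ÷ 2.2 lb/kg = 95.90909 kg
Dose = 3 mcg/kg/min × 95.90909 kg = 287.7273 mcg/min
287.7273 mcg/min × 60 min/hr = 17263.64 mcg/hr
Concentration = 416 mg ÷ 582 mL = 0.7147766 mg/mL = 714.7766 mcg/mL
Rate = 17263.64 mcg/hr ÷ 714.7766 mcg/mL = 24.15249 mL/hr
Volume infused so far = 24.15249 mL/hr × 14.4 hr = 347.7959 mL
Volume remaining = 582 − 347.7959 = 234.2041 mL
New rate:
Dose = 2.5 mcg/kg/min × 95.90909 kg = 239.7727 mcg/min
239.7727 mcg/min × 60 min/hr = 14386.36 mcg/hr
Rate = 14386.36 mcg/hr ÷ 714.7766 mcg/mL = 20.12708 mL/hr
Time remaining = 234.2041 mL ÷ 20.12708 mL/hr = 11.63627 hr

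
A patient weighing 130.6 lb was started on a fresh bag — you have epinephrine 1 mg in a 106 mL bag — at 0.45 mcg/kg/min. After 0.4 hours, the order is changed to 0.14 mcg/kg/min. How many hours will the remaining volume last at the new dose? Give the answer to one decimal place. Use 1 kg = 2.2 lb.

Initial rate:
Weight = 130.6 lb ÷ 2.2 lb/kg = 59.36364 kg
Dose = 0.45 mcg/kg/min × 59.36364 kg = 26.71364 mcg/min
26.71364 mcg/min × 60 min/hr = 1602.818 mcg/hr
Concentration = 1 mg ÷ 106 mL = 0.009433962 mg/mL = 9.433962 mcg/mL
Rate = 1602.818 mcg/hr ÷ 9.433962 mcg/mL = 169.8987 mL/hr
Volume infused so far = 169.8987 mL/hr × 0.4 hr = 67.95949 mL
Volume remaining = 106 − 67.95949 = 38.04051 mL
New rate:
Dose = 0.14 mcg/kg/min × 59.36364 kg = 8.310909 mcg/min
8.310909 mcg/min × 60 min/hr = 498.6545 mcg/hr
Rate = 498.6545 mcg/hr ÷ 9.433962 mcg/mL = 52.85738 mL/hr
Time remaining = 38.04051 mL ÷ 52.85738 mL/hr = 0.7196821 hr

0.7 hours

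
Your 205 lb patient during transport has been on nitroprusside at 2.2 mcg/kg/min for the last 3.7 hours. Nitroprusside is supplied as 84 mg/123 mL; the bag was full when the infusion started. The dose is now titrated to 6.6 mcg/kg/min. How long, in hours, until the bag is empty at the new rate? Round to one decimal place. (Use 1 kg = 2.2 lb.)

Initial rate:
Weight = 205 lb ÷ 2.2 lb/kg = 93.18182 kg
Dose = 2.2 mcg/kg/min × 93.18182 kg = 205 mcg/min
205 mcg/min × 60 min/hr = 12300 mcg/hr
Concentration = 84 mg ÷ 123 mL = 0.6829268 mg/mL = 682.9268 mcg/mL
Rate = 12300 mcg/hr ÷ 682.9268 mcg/mL = 18.01071 mL/hr
Volume infused so far = 18.01071 mL/hr × 3.7 hr = 66.63964 mL
Volume remaining = 123 − 66.63964 = 56.36036 mL
New rate:
Dose = 6.6 mcg/kg/min × 93.18182 kg = 615 mcg/min
615 mcg/min × 60 min/hr = 36900 mcg/hr
Rate = 36900 mcg/hr ÷ 682.9268 mcg/mL = 54.03214 mL/hr
Time remaining = 56.36036 mL ÷ 54.03214 mL/hr = 1.043089 hr

1.0 hours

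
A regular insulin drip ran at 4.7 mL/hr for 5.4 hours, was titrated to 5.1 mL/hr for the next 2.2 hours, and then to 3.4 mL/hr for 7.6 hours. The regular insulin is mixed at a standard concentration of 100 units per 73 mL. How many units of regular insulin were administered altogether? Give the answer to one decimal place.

85.5 units

Concentration = 100 units ÷ 73 mL = 1.369863 units/mL
Stage 1: 4.7 mL/hr × 5.4 hr = 25.38 mL → 25.38 mL × 1.369863 units/mL = 34.76712 units
Stage 2: 5.1 mL/hr × 2.2 hr = 11.22 mL → 11.22 mL × 1.369863 units/mL = 15.36986 units
Stage 3: 3.4 mL/hr × 7.6 hr = 25.84 mL → 25.84 mL × 1.369863 units/mL = 35.39726 units
Total = 34.76712 + 15.36986 + 35.39726 = 85.53425 units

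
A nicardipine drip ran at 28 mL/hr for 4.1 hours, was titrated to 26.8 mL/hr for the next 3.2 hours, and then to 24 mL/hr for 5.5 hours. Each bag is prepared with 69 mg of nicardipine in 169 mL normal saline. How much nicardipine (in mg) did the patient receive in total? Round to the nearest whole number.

Concentration = 69 mg ÷ 169 mL = 0.408284 mg/mL
Stage 1: 28 mL/hr × 4.1 hr = 114.8 mL → 114.8 mL × 0.408284 mg/mL = 46.87101 mg
Stage 2: 26.8 mL/hr × 3.2 hr = 85.76 mL → 85.76 mL × 0.408284 mg/mL = 35.01444 mg
Stage 3: 24 mL/hr × 5.5 hr = 132 mL → 132 mL × 0.408284 mg/mL = 53.89349 mg
Total = 46.87101 + 35.01444 + 53.89349 = 135.7789 mg

136 mg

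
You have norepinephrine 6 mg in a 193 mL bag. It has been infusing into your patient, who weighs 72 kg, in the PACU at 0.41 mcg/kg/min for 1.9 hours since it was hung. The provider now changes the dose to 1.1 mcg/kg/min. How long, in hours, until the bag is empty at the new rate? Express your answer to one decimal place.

Initial rate:
Dose = 0.41 mcg/kg/min × 72 kg = 29.52 mcg/min
29.52 mcg/min × 60 min/hr = 1771.2 mcg/hr
Concentration = 6 mg ÷ 193 mL = 0.03108808 mg/mL = 31.08808 mcg/mL
Rate = 1771.2 mcg/hr ÷ 31.08808 mcg/mL = 56.9736 mL/hr
Volume infused so far = 56.9736 mL/hr × 1.9 hr = 108.2498 mL
Volume remaining = 193 − 108.2498 = 84.75016 mL
New rate:
Dose = 1.1 mcg/kg/min × 72 kg = 79.2 mcg/min
79.2 mcg/min × 60 min/hr = 4752 mcg/hr
Rate = 4752 mcg/hr ÷ 31.08808 mcg/mL = 152.856 mL/hr
Time remaining = 84.75016 mL ÷ 152.856 mL/hr = 0.5544444 hr

0.6 hours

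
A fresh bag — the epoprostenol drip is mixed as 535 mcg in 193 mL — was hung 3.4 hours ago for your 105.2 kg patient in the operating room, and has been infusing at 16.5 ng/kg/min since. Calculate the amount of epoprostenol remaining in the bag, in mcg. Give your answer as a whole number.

181 mcg

Dose = 16.5 ng/kg/min × 105.2 kg = 1735.8 ng/min
1735.8 ng/min × 60 min/hr = 104148 ng/hr
Concentration = 535 mcg ÷ 193 mL = 2.772021 mcg/mL = 2772.021 ng/mL
Rate = 104148 ng/hr ÷ 2772.021 ng/mL = 37.57115 mL/hr
Volume infused = 37.57115 mL/hr × 3.4 hr = 127.7419 mL
Volume remaining = 193 − 127.7419 = 65.2581 mL
Drug remaining = 65.2581 mL × 2772.021 ng/mL = 180896.8 ng = 180.8968 mcg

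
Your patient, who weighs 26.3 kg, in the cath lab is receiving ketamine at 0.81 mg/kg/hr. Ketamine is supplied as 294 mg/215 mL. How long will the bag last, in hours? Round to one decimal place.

13.8 hours

Dose = 0.81 mg/kg/hr × 26.3 kg = 21.303 mg/hr
Concentration = 294 mg ÷ 215 mL = 1.367442 mg/mL
Rate = 21.303 mg/hr ÷ 1.367442 mg/mL = 15.57872 mL/hr
Duration = 215 mL ÷ 15.57872 mL/hr = 13.80087 hr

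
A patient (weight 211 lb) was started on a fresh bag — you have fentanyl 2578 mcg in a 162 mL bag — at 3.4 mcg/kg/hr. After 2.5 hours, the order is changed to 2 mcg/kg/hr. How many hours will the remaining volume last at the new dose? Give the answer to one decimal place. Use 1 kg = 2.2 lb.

Initial rate:
Weight = 211 lb ÷ 2.2 lb/kg = 95.90909 kg
Dose = 3.4 mcg/kg/hr × 95.90909 kg = 326.0909 mcg/hr
Concentration = 2578 mcg ÷ 162 mL = 15.91358 mcg/mL
Rate = 326.0909 mcg/hr ÷ 15.91358 mcg/mL = 20.49136 mL/hr
Volume infused so far = 20.49136 mL/hr × 2.5 hr = 51.2284 mL
Volume remaining = 162 − 51.2284 = 110.7716 mL
New rate:
Dose = 2 mcg/kg/hr × 95.90909 kg = 191.8182 mcg/hr
Rate = 191.8182 mcg/hr ÷ 15.91358 mcg/mL = 12.05374 mL/hr
Time remaining = 110.7716 mL ÷ 12.05374 mL/hr = 9.18981 hr

9.2 hours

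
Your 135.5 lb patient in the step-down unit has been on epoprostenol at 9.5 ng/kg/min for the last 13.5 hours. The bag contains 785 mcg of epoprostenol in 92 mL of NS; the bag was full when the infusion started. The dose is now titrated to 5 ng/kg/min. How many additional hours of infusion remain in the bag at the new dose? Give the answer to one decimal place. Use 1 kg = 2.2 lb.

16.8 hours

Initial rate:
Weight = 135.5 lb ÷ 2.2 lb/kg = 61.59091 kg
Dose = 9.5 ng/kg/min × 61.59091 kg = 585.1136 ng/min
585.1136 ng/min × 60 min/hr = 35106.82 ng/hr
Concentration = 785 mcg ÷ 92 mL = 8.532609 mcg/mL = 8532.609 ng/mL
Rate = 35106.82 ng/hr ÷ 8532.609 ng/mL = 4.11443 mL/hr
Volume infused so far = 4.11443 mL/hr × 13.5 hr = 55.5448 mL
Volume remaining = 92 − 55.5448 = 36.4552 mL
New rate:
Dose = 5 ng/kg/min × 61.59091 kg = 307.9545 ng/min
307.9545 ng/min × 60 min/hr = 18477.27 ng/hr
Rate = 18477.27 ng/hr ÷ 8532.609 ng/mL = 2.165489 mL/hr
Time remaining = 36.4552 mL ÷ 2.165489 mL/hr = 16.83462 hr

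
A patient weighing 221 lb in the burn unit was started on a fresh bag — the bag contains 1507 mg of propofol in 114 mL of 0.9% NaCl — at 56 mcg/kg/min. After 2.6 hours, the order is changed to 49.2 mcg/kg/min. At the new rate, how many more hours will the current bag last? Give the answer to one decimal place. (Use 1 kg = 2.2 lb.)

Initial rate:
Weight = 221 lb ÷ 2.2 lb/kg = 100.4545 kg
Dose = 56 mcg/kg/min × 100.4545 kg = 5625.455 mcg/min
5625.455 mcg/min × 60 min/hr = 337527.3 mcg/hr
Concentration = 1507 mg ÷ 114 mL = 13.2193 mg/mL = 13219.3 mcg/mL
Rate = 337527.3 mcg/hr ÷ 13219.3 mcg/mL = 25.53292 mL/hr
Volume infused so far = 25.53292 mL/hr × 2.6 hr = 66.38559 mL
Volume remaining = 114 − 66.38559 = 47.61441 mL
New rate:
Dose = 49.2 mcg/kg/min × 100.4545 kg = 4942.364 mcg/min
4942.364 mcg/min × 60 min/hr = 296541.8 mcg/hr
Rate = 296541.8 mcg/hr ÷ 13219.3 mcg/mL = 22.43249 mL/hr
Time remaining = 47.61441 mL ÷ 22.43249 mL/hr = 2.122564 hr

2.1 hours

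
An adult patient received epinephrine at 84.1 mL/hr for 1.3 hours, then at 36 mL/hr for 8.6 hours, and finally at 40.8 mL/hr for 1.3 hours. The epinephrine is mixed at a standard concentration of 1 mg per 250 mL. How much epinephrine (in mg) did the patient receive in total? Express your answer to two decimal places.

1.89 mg

Concentration = 1 mg ÷ 250 mL = 0.004 mg/mL
Stage 1: 84.1 mL/hr × 1.3 hr = 109.33 mL → 109.33 mL × 0.004 mg/mL = 0.43732 mg
Stage 2: 36 mL/hr × 8.6 hr = 309.6 mL → 309.6 mL × 0.004 mg/mL = 1.2384 mg
Stage 3: 40.8 mL/hr × 1.3 hr = 53.04 mL → 53.04 mL × 0.004 mg/mL = 0.21216 mg
Total = 0.43732 + 1.2384 + 0.21216 = 1.88788 mg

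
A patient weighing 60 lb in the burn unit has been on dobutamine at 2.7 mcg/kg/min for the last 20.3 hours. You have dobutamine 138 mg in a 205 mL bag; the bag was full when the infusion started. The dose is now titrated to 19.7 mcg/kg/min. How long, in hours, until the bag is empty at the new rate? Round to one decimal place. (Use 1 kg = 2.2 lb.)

1.5 hours

Initial rate:
Weight = 60 lb ÷ 2.2 lb/kg = 27.27273 kg
Dose = 2.7 mcg/kg/min × 27.27273 kg = 73.63636 mcg/min
73.63636 mcg/min × 60 min/hr = 4418.182 mcg/hr
Concentration = 138 mg ÷ 205 mL = 0.6731707 mg/mL = 673.1707 mcg/mL
Rate = 4418.182 mcg/hr ÷ 673.1707 mcg/mL = 6.563241 mL/hr
Volume infused so far = 6.563241 mL/hr × 20.3 hr = 133.2338 mL
Volume remaining = 205 − 133.2338 = 71.76621 mL
New rate:
Dose = 19.7 mcg/kg/min × 27.27273 kg = 537.2727 mcg/min
537.2727 mcg/min × 60 min/hr = 32236.36 mcg/hr
Rate = 32236.36 mcg/hr ÷ 673.1707 mcg/mL = 47.88735 mL/hr
Time remaining = 71.76621 mL ÷ 47.88735 mL/hr = 1.498646 hr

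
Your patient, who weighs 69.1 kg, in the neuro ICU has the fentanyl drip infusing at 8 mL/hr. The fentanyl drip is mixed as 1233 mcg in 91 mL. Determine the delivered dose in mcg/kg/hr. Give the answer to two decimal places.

1.57 mcg/kg/hr

Concentration = 1233 mcg ÷ 91 mL = 13.54945 mcg/mL
Drug rate = 8 mL/hr × 13.54945 mcg/mL = 108.3956 mcg/hr
108.3956 mcg/hr ÷ 69.1 kg = 1.568677 mcg/kg/hr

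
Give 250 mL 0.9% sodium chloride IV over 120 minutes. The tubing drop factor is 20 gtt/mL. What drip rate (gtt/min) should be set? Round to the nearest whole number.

42 gtt/min

250 mL ÷ (120 min) = 2.083333 mL/min
2.083333 mL/min × 20 gtt/mL = 41.66667 gtt/min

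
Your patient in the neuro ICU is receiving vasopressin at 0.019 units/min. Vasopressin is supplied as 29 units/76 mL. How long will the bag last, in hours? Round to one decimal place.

25.4 hours

0.019 units/min × 60 min/hr = 1.14 units/hr
Concentration = 29 units ÷ 76 mL = 0.3815789 units/mL
Rate = 1.14 units/hr ÷ 0.3815789 units/mL = 2.987586 mL/hr
Duration = 76 mL ÷ 2.987586 mL/hr = 25.4386 hr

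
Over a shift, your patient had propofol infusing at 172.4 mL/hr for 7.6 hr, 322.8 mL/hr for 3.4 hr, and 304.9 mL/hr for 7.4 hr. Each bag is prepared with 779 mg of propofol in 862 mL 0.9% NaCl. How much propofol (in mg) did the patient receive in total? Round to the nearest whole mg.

Concentration = 779 mg ÷ 862 mL = 0.9037123 mg/mL
Stage 1: 172.4 mL/hr × 7.6 hr = 1310.24 mL → 1310.24 mL × 0.9037123 mg/mL = 1184.08 mg
Stage 2: 322.8 mL/hr × 3.4 hr = 1097.52 mL → 1097.52 mL × 0.9037123 mg/mL = 991.8423 mg
Stage 3: 304.9 mL/hr × 7.4 hr = 2256.26 mL → 2256.26 mL × 0.9037123 mg/mL = 2039.01 mg
Total = 1184.08 + 991.8423 + 2039.01 = 4214.932 mg

4215 mg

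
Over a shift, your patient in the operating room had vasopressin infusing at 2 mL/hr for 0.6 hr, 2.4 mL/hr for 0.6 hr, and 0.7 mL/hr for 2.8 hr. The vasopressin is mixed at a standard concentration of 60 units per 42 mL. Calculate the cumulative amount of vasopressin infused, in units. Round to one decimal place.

6.6 units

Concentration = 60 units ÷ 42 mL = 1.428571 units/mL
Stage 1: 2 mL/hr × 0.6 hr = 1.2 mL → 1.2 mL × 1.428571 units/mL = 1.714286 units
Stage 2: 2.4 mL/hr × 0.6 hr = 1.44 mL → 1.44 mL × 1.428571 units/mL = 2.057143 units
Stage 3: 0.7 mL/hr × 2.8 hr = 1.96 mL → 1.96 mL × 1.428571 units/mL = 2.8 units
Total = 1.714286 + 2.057143 + 2.8 = 6.571429 units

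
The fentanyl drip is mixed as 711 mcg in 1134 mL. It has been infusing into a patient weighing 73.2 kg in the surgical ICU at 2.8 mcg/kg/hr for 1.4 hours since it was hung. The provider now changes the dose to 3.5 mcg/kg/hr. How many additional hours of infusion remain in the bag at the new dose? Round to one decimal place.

Initial rate:
Dose = 2.8 mcg/kg/hr × 73.2 kg = 204.96 mcg/hr
Concentration = 711 mcg ÷ 1134 mL = 0.6269841 mcg/mL
Rate = 204.96 mcg/hr ÷ 0.6269841 mcg/mL = 326.8982 mL/hr
Volume infused so far = 326.8982 mL/hr × 1.4 hr = 457.6575 mL
Volume remaining = 1134 − 457.6575 = 676.3425 mL
New rate:
Dose = 3.5 mcg/kg/hr × 73.2 kg = 256.2 mcg/hr
Rate = 256.2 mcg/hr ÷ 0.6269841 mcg/mL = 408.6228 mL/hr
Time remaining = 676.3425 mL ÷ 408.6228 mL/hr = 1.655176 hr

1.7 hours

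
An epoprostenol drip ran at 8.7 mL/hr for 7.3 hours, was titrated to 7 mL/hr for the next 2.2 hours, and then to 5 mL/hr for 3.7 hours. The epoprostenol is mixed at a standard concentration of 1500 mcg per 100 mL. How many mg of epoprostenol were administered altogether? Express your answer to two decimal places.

1.46 mg

Concentration = 1500 mcg ÷ 100 mL = 15 mcg/mL
Stage 1: 8.7 mL/hr × 7.3 hr = 63.51 mL → 63.51 mL × 15 mcg/mL = 952.65 mcg
Stage 2: 7 mL/hr × 2.2 hr = 15.4 mL → 15.4 mL × 15 mcg/mL = 231 mcg
Stage 3: 5 mL/hr × 3.7 hr = 18.5 mL → 18.5 mL × 15 mcg/mL = 277.5 mcg
Total = 952.65 + 231 + 277.5 = 1461.15 mcg = 1.46115 mg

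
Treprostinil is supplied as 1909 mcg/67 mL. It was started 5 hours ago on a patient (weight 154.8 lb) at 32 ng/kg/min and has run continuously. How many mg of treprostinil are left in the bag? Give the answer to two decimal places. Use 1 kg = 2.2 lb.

Weight = 154.8 lb ÷ 2.2 lb/kg = 70.36364 kg
Dose = 32 ng/kg/min × 70.36364 kg = 2251.636 ng/min
2251.636 ng/min × 60 min/hr = 135098.2 ng/hr
Concentration = 1909 mcg ÷ 67 mL = 28.49254 mcg/mL = 28492.54 ng/mL
Rate = 135098.2 ng/hr ÷ 28492.54 ng/mL = 4.741529 mL/hr
Volume infused = 4.741529 mL/hr × 5 hr = 23.70764 mL
Volume remaining = 67 − 23.70764 = 43.29236 mL
Drug remaining = 43.29236 mL × 28492.54 ng/mL = 1233509 ng = 1.233509 mg

1.23 mg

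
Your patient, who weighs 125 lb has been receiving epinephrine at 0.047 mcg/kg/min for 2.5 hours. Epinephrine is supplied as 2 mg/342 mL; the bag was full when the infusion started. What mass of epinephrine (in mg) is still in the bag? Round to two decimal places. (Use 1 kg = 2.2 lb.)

Weight = 125 lb ÷ 2.2 lb/kg = 56.81818 kg
Dose = 0.047 mcg/kg/min × 56.81818 kg = 2.670455 mcg/min
2.670455 mcg/min × 60 min/hr = 160.2273 mcg/hr
Concentration = 2 mg ÷ 342 mL = 0.005847953 mg/mL = 5.847953 mcg/mL
Rate = 160.2273 mcg/hr ÷ 5.847953 mcg/mL = 27.39886 mL/hr
Volume infused = 27.39886 mL/hr × 2.5 hr = 68.49716 mL
Volume remaining = 342 − 68.49716 = 273.5028 mL
Drug remaining = 273.5028 mL × 5.847953 mcg/mL = 1599.432 mcg = 1.599432 mg

1.60 mg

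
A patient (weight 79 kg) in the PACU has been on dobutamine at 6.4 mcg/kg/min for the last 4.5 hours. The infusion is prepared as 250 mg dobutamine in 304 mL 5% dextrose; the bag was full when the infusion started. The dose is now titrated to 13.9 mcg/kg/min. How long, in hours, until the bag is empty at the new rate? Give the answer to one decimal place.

Initial rate:
Dose = 6.4 mcg/kg/min × 79 kg = 505.6 mcg/min
505.6 mcg/min × 60 min/hr = 30336 mcg/hr
Concentration = 250 mg ÷ 304 mL = 0.8223684 mg/mL = 822.3684 mcg/mL
Rate = 30336 mcg/hr ÷ 822.3684 mcg/mL = 36.88858 mL/hr
Volume infused so far = 36.88858 mL/hr × 4.5 hr = 165.9986 mL
Volume remaining = 304 − 165.9986 = 138.0014 mL
New rate:
Dose = 13.9 mcg/kg/min × 79 kg = 1098.1 mcg/min
1098.1 mcg/min × 60 min/hr = 65886 mcg/hr
Rate = 65886 mcg/hr ÷ 822.3684 mcg/mL = 80.11738 mL/hr
Time remaining = 138.0014 mL ÷ 80.11738 mL/hr = 1.72249 hr

1.7 hours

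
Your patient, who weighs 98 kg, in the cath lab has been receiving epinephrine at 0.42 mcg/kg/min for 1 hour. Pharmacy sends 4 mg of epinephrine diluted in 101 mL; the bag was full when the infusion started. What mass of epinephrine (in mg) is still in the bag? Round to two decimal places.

1.53 mg

Dose = 0.42 mcg/kg/min × 98 kg = 41.16 mcg/min
41.16 mcg/min × 60 min/hr = 2469.6 mcg/hr
Concentration = 4 mg ÷ 101 mL = 0.03960396 mg/mL = 39.60396 mcg/mL
Rate = 2469.6 mcg/hr ÷ 39.60396 mcg/mL = 62.3574 mL/hr
Volume infused = 62.3574 mL/hr × 1 hr = 62.3574 mL
Volume remaining = 101 − 62.3574 = 38.6426 mL
Drug remaining = 38.6426 mL × 39.60396 mcg/mL = 1530.4 mcg = 1.5304 mg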